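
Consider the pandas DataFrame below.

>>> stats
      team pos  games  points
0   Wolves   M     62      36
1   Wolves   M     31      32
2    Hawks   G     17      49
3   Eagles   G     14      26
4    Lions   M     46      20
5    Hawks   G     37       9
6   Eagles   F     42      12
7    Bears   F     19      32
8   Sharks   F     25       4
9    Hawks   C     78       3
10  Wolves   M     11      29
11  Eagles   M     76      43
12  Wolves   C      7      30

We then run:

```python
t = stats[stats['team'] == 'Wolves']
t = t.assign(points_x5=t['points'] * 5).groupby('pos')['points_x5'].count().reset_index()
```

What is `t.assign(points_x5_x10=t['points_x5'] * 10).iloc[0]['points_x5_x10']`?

filter rows where team == 'Wolves':
      team pos  games  points
0   Wolves   M     62      36
1   Wolves   M     31      32
10  Wolves   M     11      29
12  Wolves   C      7      30
add column points_x5 = t['points'] * 5:
      team pos  games  points  points_x5
0   Wolves   M     62      36        180
1   Wolves   M     31      32        160
10  Wolves   M     11      29        145
12  Wolves   C      7      30        150
group by pos, count of points_x5:
pos
C    1
M    3
Name: points_x5, dtype: int64
reset_index():
  pos  points_x5
0   C          1
1   M          3
add column points_x5_x10 = t['points_x5'] * 10:
  pos  points_x5  points_x5_x10
0   C          1             10
1   M          3             30
Hence 10.

10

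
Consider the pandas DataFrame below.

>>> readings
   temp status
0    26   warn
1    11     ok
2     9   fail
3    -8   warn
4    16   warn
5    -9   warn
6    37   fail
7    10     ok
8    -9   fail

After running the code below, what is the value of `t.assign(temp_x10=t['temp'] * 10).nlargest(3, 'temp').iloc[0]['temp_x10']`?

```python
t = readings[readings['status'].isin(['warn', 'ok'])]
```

260

filter rows where status in ['warn', 'ok']:
   temp status
0    26   warn
1    11     ok
3    -8   warn
4    16   warn
5    -9   warn
7    10     ok
add column temp_x10 = t['temp'] * 10:
   temp status  temp_x10
0    26   warn       260
1    11     ok       110
3    -8   warn       -80
4    16   warn       160
5    -9   warn       -90
7    10     ok       100
take 3 rows with largest temp:
   temp status  temp_x10
0    26   warn       260
4    16   warn       160
1    11     ok       110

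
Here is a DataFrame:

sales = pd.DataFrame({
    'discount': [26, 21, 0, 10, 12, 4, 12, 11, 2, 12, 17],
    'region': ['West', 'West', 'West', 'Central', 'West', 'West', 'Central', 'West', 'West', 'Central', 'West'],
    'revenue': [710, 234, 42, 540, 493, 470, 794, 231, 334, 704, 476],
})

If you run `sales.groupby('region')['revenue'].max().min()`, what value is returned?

group by region, max of revenue:
region
Central    794
West       710
Name: revenue, dtype: int64
Then the min of the resulting series: 710

710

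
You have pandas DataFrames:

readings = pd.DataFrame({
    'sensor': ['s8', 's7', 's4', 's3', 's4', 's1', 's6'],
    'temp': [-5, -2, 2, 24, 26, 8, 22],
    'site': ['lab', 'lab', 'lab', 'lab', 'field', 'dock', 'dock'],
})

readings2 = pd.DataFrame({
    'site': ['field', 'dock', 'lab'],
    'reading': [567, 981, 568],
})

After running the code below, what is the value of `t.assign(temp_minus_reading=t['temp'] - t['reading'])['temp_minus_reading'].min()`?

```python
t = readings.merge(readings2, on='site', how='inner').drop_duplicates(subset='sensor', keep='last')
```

merge on 'site' (how='inner') → 7 rows:
  sensor  temp   site  reading
0     s8    -5    lab      568
1     s7    -2    lab      568
2     s4     2    lab      568
3     s3    24    lab      568
4     s4    26  field      567
5     s1     8   dock      981
6     s6    22   dock      981
drop duplicate sensor (keep=last):
  sensor  temp   site  reading
0     s8    -5    lab      568
1     s7    -2    lab      568
3     s3    24    lab      568
4     s4    26  field      567
5     s1     8   dock      981
6     s6    22   dock      981
add column temp_minus_reading = t['temp'] - t['reading']:
  sensor  temp   site  reading  temp_minus_reading
0     s8    -5    lab      568                -573
1     s7    -2    lab      568                -570
3     s3    24    lab      568                -544
4     s4    26  field      567                -541
5     s1     8   dock      981                -973
6     s6    22   dock      981                -959

-973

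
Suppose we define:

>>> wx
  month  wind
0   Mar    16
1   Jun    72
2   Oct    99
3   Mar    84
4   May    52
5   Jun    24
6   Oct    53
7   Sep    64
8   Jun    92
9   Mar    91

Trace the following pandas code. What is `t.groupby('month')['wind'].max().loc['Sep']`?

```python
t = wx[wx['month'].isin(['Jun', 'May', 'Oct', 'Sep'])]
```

64

filter rows where month in ['Jun', 'May', 'Oct', 'Sep']:
  month  wind
1   Jun    72
2   Oct    99
4   May    52
5   Jun    24
6   Oct    53
7   Sep    64
8   Jun    92
group by month, max of wind:
month
Jun    92
May    52
Oct    99
Sep    64
Name: wind, dtype: int64
Reading off the value at index 'Sep', we get 64.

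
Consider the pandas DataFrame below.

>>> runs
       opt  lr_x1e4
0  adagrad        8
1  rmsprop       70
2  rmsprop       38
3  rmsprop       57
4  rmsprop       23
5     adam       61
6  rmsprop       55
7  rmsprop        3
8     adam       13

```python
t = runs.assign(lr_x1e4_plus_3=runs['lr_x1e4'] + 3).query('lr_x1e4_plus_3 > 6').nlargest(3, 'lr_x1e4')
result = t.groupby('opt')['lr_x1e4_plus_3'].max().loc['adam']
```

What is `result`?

64

add column lr_x1e4_plus_3 = runs['lr_x1e4'] + 3:
       opt  lr_x1e4  lr_x1e4_plus_3
0  adagrad        8              11
1  rmsprop       70              73
2  rmsprop       38              41
3  rmsprop       57              60
4  rmsprop       23              26
5     adam       61              64
6  rmsprop       55              58
7  rmsprop        3               6
8     adam       13              16
filter rows where lr_x1e4_plus_3 > 6:
       opt  lr_x1e4  lr_x1e4_plus_3
0  adagrad        8              11
1  rmsprop       70              73
2  rmsprop       38              41
3  rmsprop       57              60
4  rmsprop       23              26
5     adam       61              64
6  rmsprop       55              58
8     adam       13              16
take 3 rows with largest lr_x1e4:
       opt  lr_x1e4  lr_x1e4_plus_3
1  rmsprop       70              73
5     adam       61              64
3  rmsprop       57              60
group by opt, max of lr_x1e4_plus_3:
opt
adam       64
rmsprop    73
Name: lr_x1e4_plus_3, dtype: int64
Reading off the value at index 'adam', we get 64.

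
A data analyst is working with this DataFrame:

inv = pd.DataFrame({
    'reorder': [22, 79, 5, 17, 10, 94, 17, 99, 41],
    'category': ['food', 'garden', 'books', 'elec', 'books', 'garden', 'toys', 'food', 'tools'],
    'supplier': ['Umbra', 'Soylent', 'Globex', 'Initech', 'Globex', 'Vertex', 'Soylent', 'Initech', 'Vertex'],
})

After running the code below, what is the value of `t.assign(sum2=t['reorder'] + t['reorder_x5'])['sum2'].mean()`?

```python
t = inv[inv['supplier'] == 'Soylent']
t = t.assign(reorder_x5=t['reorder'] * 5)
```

288.0

filter rows where supplier == 'Soylent':
   reorder category supplier
1       79   garden  Soylent
6       17     toys  Soylent
add column reorder_x5 = t['reorder'] * 5:
   reorder category supplier  reorder_x5
1       79   garden  Soylent         395
6       17     toys  Soylent          85
add column sum2 = t['reorder'] + t['reorder_x5']:
   reorder category supplier  reorder_x5  sum2
1       79   garden  Soylent         395   474
6       17     toys  Soylent          85   102
Then the mean of column 'sum2': 288.0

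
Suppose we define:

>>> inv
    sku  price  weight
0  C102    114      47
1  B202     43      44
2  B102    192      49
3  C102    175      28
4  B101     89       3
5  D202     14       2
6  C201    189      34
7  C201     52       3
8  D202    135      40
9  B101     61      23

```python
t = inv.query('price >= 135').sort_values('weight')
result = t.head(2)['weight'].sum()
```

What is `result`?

62

filter rows where price >= 135:
    sku  price  weight
2  B102    192      49
3  C102    175      28
6  C201    189      34
8  D202    135      40
sort by weight:
    sku  price  weight
3  C102    175      28
6  C201    189      34
8  D202    135      40
2  B102    192      49
take first 2 rows:
    sku  price  weight
3  C102    175      28
6  C201    189      34
Finally, sum of column 'weight' = 62.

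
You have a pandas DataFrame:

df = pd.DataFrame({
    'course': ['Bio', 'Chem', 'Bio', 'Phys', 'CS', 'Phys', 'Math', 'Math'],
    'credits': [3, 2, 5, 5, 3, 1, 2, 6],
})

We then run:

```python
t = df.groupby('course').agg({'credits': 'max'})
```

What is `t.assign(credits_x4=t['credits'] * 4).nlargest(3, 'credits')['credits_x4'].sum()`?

group by course, max of credits:
        credits
course         
Bio           5
CS            3
Chem          2
Math          6
Phys          5
add column credits_x4 = t['credits'] * 4:
        credits  credits_x4
course                     
Bio           5          20
CS            3          12
Chem          2           8
Math          6          24
Phys          5          20
take 3 rows with largest credits:
        credits  credits_x4
course                     
Math          6          24
Bio           5          20
Phys          5          20
Hence 64.

64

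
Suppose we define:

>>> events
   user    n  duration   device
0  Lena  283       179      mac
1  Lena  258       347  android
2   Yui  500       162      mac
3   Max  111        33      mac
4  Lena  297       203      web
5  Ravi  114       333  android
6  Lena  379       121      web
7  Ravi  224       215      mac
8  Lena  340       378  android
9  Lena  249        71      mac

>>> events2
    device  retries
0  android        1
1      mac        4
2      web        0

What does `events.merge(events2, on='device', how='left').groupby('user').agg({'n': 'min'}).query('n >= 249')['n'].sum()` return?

749

merge on 'device' (how='left') → 10 rows:
   user    n  duration   device  retries
0  Lena  283       179      mac        4
1  Lena  258       347  android        1
2   Yui  500       162      mac        4
3   Max  111        33      mac        4
4  Lena  297       203      web        0
5  Ravi  114       333  android        1
6  Lena  379       121      web        0
7  Ravi  224       215      mac        4
8  Lena  340       378  android        1
9  Lena  249        71      mac        4
group by user, min of n:
        n
user     
Lena  249
Max   111
Ravi  114
Yui   500
filter rows where n >= 249:
        n
user     
Lena  249
Yui   500
sum of column 'n' → 749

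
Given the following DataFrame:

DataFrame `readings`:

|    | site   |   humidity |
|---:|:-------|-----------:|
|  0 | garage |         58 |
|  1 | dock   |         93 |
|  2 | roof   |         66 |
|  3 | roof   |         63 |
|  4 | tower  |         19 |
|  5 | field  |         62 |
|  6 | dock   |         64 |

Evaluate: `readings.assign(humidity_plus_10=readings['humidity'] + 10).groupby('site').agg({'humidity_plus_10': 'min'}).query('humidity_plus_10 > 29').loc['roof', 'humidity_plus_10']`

add column humidity_plus_10 = readings['humidity'] + 10:
     site  humidity  humidity_plus_10
0  garage        58                68
1    dock        93               103
2    roof        66                76
3    roof        63                73
4   tower        19                29
5   field        62                72
6    dock        64                74
group by site, min of humidity_plus_10:
        humidity_plus_10
site                    
dock                  74
field                 72
garage                68
roof                  73
tower                 29
filter rows where humidity_plus_10 > 29:
        humidity_plus_10
site                    
dock                  74
field                 72
garage                68
roof                  73
Hence 73.

73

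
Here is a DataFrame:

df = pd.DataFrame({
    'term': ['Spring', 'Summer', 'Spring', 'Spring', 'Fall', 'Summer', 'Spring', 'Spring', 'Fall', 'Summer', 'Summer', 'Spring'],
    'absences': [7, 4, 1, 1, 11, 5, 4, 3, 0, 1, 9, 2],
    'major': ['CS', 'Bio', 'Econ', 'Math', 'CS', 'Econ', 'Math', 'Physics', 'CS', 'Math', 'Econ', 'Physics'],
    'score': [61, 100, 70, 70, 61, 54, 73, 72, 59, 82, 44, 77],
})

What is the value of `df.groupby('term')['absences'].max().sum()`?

27

group by term, max of absences:
term
Fall      11
Spring     7
Summer     9
Name: absences, dtype: int64
Finally, sum of the resulting series = 27.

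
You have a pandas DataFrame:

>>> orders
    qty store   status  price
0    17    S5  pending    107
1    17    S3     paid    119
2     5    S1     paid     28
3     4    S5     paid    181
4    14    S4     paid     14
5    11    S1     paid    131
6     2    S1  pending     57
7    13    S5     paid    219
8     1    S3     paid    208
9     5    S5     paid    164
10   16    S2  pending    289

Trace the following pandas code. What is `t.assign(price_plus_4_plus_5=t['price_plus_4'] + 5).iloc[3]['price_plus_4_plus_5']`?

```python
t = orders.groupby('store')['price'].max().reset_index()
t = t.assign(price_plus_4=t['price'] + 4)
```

23

group by store, max of price:
store
S1    131
S2    289
S3    208
S4     14
S5    219
Name: price, dtype: int64
reset_index():
  store  price
0    S1    131
1    S2    289
2    S3    208
3    S4     14
4    S5    219
add column price_plus_4 = t['price'] + 4:
  store  price  price_plus_4
0    S1    131           135
1    S2    289           293
2    S3    208           212
3    S4     14            18
4    S5    219           223
add column price_plus_4_plus_5 = t['price_plus_4'] + 5:
  store  price  price_plus_4  price_plus_4_plus_5
0    S1    131           135                  140
1    S2    289           293                  298
2    S3    208           212                  217
3    S4     14            18                   23
4    S5    219           223                  228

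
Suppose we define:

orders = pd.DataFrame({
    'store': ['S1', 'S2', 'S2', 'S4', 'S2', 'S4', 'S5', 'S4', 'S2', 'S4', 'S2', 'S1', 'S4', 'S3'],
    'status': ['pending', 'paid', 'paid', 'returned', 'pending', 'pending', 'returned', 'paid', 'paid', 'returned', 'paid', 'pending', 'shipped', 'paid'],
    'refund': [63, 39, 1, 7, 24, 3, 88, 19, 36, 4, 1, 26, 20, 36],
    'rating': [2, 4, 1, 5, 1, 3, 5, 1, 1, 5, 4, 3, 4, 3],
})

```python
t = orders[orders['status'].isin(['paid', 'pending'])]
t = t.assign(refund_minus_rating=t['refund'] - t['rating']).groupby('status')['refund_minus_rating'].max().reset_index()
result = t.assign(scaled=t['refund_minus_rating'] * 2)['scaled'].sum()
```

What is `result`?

filter rows where status in ['paid', 'pending']:
   store   status  refund  rating
0     S1  pending      63       2
1     S2     paid      39       4
2     S2     paid       1       1
4     S2  pending      24       1
5     S4  pending       3       3
7     S4     paid      19       1
8     S2     paid      36       1
10    S2     paid       1       4
11    S1  pending      26       3
13    S3     paid      36       3
add column refund_minus_rating = t['refund'] - t['rating']:
   store   status  refund  rating  refund_minus_rating
0     S1  pending      63       2                   61
1     S2     paid      39       4                   35
2     S2     paid       1       1                    0
4     S2  pending      24       1                   23
5     S4  pending       3       3                    0
7     S4     paid      19       1                   18
8     S2     paid      36       1                   35
10    S2     paid       1       4                   -3
11    S1  pending      26       3                   23
13    S3     paid      36       3                   33
group by status, max of refund_minus_rating:
status
paid       35
pending    61
Name: refund_minus_rating, dtype: int64
reset_index():
    status  refund_minus_rating
0     paid                   35
1  pending                   61
add column scaled = t['refund_minus_rating'] * 2:
    status  refund_minus_rating  scaled
0     paid                   35      70
1  pending                   61     122
Then the sum of column 'scaled': 192

192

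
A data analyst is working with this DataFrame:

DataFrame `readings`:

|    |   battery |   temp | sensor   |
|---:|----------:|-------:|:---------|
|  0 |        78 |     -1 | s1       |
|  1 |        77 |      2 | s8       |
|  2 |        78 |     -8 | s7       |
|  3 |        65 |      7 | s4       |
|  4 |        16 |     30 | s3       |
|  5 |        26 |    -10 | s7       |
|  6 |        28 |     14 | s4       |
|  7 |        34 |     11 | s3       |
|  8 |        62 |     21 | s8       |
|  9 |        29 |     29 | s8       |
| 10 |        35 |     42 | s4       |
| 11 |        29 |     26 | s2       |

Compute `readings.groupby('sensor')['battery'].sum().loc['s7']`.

group by sensor, sum of battery:
sensor
s1     78
s2     29
s3     50
s4    128
s7    104
s8    168
Name: battery, dtype: int64
The value at index 's7' is 104.

104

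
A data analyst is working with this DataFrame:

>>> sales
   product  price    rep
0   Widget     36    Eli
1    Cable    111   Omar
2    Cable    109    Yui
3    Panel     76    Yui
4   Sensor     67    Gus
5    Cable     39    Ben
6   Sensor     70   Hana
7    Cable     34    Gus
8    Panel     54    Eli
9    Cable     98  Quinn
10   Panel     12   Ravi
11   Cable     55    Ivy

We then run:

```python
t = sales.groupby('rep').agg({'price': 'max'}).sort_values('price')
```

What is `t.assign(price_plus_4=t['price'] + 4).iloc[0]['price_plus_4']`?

group by rep, max of price:
       price
rep         
Ben       39
Eli       54
Gus       67
Hana      70
Ivy       55
Omar     111
Quinn     98
Ravi      12
Yui      109
sort by price:
       price
rep         
Ravi      12
Ben       39
Eli       54
Ivy       55
Gus       67
Hana      70
Quinn     98
Yui      109
Omar     111
add column price_plus_4 = t['price'] + 4:
       price  price_plus_4
rep                       
Ravi      12            16
Ben       39            43
Eli       54            58
Ivy       55            59
Gus       67            71
Hana      70            74
Quinn     98           102
Yui      109           113
Omar     111           115

16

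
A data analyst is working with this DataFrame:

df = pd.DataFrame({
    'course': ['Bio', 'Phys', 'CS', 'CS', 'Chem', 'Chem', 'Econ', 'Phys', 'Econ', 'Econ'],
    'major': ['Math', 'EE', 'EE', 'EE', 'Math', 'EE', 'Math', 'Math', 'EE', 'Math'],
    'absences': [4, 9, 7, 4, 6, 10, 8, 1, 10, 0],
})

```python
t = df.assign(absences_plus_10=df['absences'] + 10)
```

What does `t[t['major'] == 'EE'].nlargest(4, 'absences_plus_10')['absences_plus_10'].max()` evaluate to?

20

add column absences_plus_10 = df['absences'] + 10:
  course major  absences  absences_plus_10
0    Bio  Math         4                14
1   Phys    EE         9                19
2     CS    EE         7                17
3     CS    EE         4                14
4   Chem  Math         6                16
5   Chem    EE        10                20
6   Econ  Math         8                18
7   Phys  Math         1                11
8   Econ    EE        10                20
9   Econ  Math         0                10
filter rows where major == 'EE':
  course major  absences  absences_plus_10
1   Phys    EE         9                19
2     CS    EE         7                17
3     CS    EE         4                14
5   Chem    EE        10                20
8   Econ    EE        10                20
take 4 rows with largest absences_plus_10:
  course major  absences  absences_plus_10
5   Chem    EE        10                20
8   Econ    EE        10                20
1   Phys    EE         9                19
2     CS    EE         7                17
Finally, max of column 'absences_plus_10' = 20.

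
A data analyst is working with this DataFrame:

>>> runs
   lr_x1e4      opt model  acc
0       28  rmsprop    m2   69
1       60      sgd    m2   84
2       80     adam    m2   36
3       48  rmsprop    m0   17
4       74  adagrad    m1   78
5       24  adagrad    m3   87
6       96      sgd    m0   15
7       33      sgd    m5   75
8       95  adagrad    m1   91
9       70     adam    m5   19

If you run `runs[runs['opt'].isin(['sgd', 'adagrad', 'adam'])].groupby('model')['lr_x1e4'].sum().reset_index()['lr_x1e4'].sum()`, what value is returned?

532

filter rows where opt in ['sgd', 'adagrad', 'adam']:
   lr_x1e4      opt model  acc
1       60      sgd    m2   84
2       80     adam    m2   36
4       74  adagrad    m1   78
5       24  adagrad    m3   87
6       96      sgd    m0   15
7       33      sgd    m5   75
8       95  adagrad    m1   91
9       70     adam    m5   19
group by model, sum of lr_x1e4:
model
m0     96
m1    169
m2    140
m3     24
m5    103
Name: lr_x1e4, dtype: int64
reset_index():
  model  lr_x1e4
0    m0       96
1    m1      169
2    m2      140
3    m3       24
4    m5      103
Finally, sum of column 'lr_x1e4' = 532.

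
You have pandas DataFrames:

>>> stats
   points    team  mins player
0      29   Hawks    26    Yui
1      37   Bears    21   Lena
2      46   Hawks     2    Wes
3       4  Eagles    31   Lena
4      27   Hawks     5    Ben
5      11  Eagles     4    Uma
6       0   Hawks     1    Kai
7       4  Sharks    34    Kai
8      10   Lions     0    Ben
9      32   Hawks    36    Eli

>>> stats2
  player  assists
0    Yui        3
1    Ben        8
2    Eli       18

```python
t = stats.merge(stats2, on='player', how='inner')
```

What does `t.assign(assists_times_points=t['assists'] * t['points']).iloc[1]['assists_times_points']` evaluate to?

merge on 'player' (how='inner') → 4 rows:
   points   team  mins player  assists
0      29  Hawks    26    Yui        3
1      27  Hawks     5    Ben        8
2      10  Lions     0    Ben        8
3      32  Hawks    36    Eli       18
add column assists_times_points = t['assists'] * t['points']:
   points   team  mins player  assists  assists_times_points
0      29  Hawks    26    Yui        3                    87
1      27  Hawks     5    Ben        8                   216
2      10  Lions     0    Ben        8                    80
3      32  Hawks    36    Eli       18                   576
So iloc[1]['assists_times_points'] = 216.

216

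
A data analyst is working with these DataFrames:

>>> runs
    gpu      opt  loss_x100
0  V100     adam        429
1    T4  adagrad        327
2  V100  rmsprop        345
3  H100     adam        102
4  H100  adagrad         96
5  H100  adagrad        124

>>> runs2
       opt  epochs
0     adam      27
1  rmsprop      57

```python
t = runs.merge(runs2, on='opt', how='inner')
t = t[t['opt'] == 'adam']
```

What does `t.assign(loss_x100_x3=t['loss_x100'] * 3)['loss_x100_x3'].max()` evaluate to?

merge on 'opt' (how='inner') → 3 rows:
    gpu      opt  loss_x100  epochs
0  V100     adam        429      27
1  V100  rmsprop        345      57
2  H100     adam        102      27
filter rows where opt == 'adam':
    gpu   opt  loss_x100  epochs
0  V100  adam        429      27
2  H100  adam        102      27
add column loss_x100_x3 = t['loss_x100'] * 3:
    gpu   opt  loss_x100  epochs  loss_x100_x3
0  V100  adam        429      27          1287
2  H100  adam        102      27           306
Hence 1287.

1287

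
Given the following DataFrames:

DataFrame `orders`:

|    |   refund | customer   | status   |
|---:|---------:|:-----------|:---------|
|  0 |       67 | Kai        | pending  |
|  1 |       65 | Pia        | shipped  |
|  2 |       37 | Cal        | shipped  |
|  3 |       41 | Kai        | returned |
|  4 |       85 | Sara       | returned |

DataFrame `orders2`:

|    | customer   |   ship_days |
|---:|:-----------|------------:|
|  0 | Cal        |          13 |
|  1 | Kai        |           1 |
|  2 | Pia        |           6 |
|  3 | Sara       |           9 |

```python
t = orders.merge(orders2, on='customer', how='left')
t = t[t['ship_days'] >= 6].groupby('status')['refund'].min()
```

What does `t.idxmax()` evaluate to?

merge on 'customer' (how='left') → 5 rows:
   refund customer    status  ship_days
0      67      Kai   pending          1
1      65      Pia   shipped          6
2      37      Cal   shipped         13
3      41      Kai  returned          1
4      85     Sara  returned          9
filter rows where ship_days >= 6:
   refund customer    status  ship_days
1      65      Pia   shipped          6
2      37      Cal   shipped         13
4      85     Sara  returned          9
group by status, min of refund:
status
returned    85
shipped     37
Name: refund, dtype: int64

returned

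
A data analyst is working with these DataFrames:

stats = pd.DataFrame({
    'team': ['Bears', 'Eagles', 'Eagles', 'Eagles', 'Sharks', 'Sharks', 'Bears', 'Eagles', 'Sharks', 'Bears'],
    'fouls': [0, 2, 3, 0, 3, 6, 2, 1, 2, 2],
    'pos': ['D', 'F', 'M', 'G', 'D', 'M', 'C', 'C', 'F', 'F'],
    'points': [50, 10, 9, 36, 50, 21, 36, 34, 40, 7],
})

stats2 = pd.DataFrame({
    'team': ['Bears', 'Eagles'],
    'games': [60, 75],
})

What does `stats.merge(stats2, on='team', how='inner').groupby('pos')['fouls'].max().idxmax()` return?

M

merge on 'team' (how='inner') → 7 rows:
     team  fouls pos  points  games
0   Bears      0   D      50     60
1  Eagles      2   F      10     75
2  Eagles      3   M       9     75
3  Eagles      0   G      36     75
4   Bears      2   C      36     60
5  Eagles      1   C      34     75
6   Bears      2   F       7     60
group by pos, max of fouls:
pos
C    2
D    0
F    2
G    0
M    3
Name: fouls, dtype: int64
Hence M.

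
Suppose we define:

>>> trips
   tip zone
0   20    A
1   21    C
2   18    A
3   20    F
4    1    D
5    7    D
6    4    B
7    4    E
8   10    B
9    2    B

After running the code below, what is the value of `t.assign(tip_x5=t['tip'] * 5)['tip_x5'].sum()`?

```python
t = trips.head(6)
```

take first 6 rows:
   tip zone
0   20    A
1   21    C
2   18    A
3   20    F
4    1    D
5    7    D
add column tip_x5 = t['tip'] * 5:
   tip zone  tip_x5
0   20    A     100
1   21    C     105
2   18    A      90
3   20    F     100
4    1    D       5
5    7    D      35
The sum of column 'tip_x5' is 435.

435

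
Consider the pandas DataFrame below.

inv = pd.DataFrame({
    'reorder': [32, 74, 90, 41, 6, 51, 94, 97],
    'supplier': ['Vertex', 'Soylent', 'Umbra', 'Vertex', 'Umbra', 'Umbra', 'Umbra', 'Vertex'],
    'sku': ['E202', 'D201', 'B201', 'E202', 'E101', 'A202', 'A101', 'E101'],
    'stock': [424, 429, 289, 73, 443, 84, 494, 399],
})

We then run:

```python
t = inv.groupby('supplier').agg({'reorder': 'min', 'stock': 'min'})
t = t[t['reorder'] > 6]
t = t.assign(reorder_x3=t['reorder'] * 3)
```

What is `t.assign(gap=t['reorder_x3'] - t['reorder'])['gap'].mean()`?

group by supplier: min(reorder), min(stock):
          reorder  stock
supplier                
Soylent        74    429
Umbra           6     84
Vertex         32     73
filter rows where reorder > 6:
          reorder  stock
supplier                
Soylent        74    429
Vertex         32     73
add column reorder_x3 = t['reorder'] * 3:
          reorder  stock  reorder_x3
supplier                            
Soylent        74    429         222
Vertex         32     73          96
add column gap = t['reorder_x3'] - t['reorder']:
          reorder  stock  reorder_x3  gap
supplier                                 
Soylent        74    429         222  148
Vertex         32     73          96   64

106.0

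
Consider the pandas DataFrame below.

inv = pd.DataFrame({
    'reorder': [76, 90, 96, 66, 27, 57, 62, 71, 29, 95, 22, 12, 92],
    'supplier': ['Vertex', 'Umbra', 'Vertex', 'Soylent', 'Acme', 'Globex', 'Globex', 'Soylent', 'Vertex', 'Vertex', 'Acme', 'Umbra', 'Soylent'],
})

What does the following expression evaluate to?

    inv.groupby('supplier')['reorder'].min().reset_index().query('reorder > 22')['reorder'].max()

group by supplier, min of reorder:
supplier
Acme       22
Globex     57
Soylent    66
Umbra      12
Vertex     29
Name: reorder, dtype: int64
reset_index():
  supplier  reorder
0     Acme       22
1   Globex       57
2  Soylent       66
3    Umbra       12
4   Vertex       29
filter rows where reorder > 22:
  supplier  reorder
1   Globex       57
2  Soylent       66
4   Vertex       29
Hence 66.

66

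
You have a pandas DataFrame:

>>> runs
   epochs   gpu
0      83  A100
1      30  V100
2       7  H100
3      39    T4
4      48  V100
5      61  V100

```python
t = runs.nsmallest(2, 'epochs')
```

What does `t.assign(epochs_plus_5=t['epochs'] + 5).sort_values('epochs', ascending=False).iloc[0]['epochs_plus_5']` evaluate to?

35

take 2 rows with smallest epochs:
   epochs   gpu
2       7  H100
1      30  V100
add column epochs_plus_5 = t['epochs'] + 5:
   epochs   gpu  epochs_plus_5
2       7  H100             12
1      30  V100             35
sort by epochs descending:
   epochs   gpu  epochs_plus_5
1      30  V100             35
2       7  H100             12
value at position 0, column 'epochs_plus_5' → 35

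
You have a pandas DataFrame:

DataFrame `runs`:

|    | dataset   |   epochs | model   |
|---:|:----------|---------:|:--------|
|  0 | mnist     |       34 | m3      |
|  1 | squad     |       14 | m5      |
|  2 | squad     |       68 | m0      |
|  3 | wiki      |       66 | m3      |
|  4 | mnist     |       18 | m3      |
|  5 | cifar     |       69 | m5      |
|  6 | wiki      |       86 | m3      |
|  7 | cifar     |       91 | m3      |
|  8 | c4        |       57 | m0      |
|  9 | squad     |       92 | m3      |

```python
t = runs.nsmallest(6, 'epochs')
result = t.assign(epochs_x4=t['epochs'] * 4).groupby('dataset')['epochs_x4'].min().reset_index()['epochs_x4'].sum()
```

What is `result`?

620

take 6 rows with smallest epochs:
  dataset  epochs model
1   squad      14    m5
4   mnist      18    m3
0   mnist      34    m3
8      c4      57    m0
3    wiki      66    m3
2   squad      68    m0
add column epochs_x4 = t['epochs'] * 4:
  dataset  epochs model  epochs_x4
1   squad      14    m5         56
4   mnist      18    m3         72
0   mnist      34    m3        136
8      c4      57    m0        228
3    wiki      66    m3        264
2   squad      68    m0        272
group by dataset, min of epochs_x4:
dataset
c4       228
mnist     72
squad     56
wiki     264
Name: epochs_x4, dtype: int64
reset_index():
  dataset  epochs_x4
0      c4        228
1   mnist         72
2   squad         56
3    wiki        264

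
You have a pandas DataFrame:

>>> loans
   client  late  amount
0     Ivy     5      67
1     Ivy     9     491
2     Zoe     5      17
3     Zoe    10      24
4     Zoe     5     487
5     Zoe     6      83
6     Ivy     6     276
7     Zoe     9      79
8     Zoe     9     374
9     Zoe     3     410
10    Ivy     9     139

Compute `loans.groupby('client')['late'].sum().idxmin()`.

Ivy

group by client, sum of late:
client
Ivy    29
Zoe    47
Name: late, dtype: int64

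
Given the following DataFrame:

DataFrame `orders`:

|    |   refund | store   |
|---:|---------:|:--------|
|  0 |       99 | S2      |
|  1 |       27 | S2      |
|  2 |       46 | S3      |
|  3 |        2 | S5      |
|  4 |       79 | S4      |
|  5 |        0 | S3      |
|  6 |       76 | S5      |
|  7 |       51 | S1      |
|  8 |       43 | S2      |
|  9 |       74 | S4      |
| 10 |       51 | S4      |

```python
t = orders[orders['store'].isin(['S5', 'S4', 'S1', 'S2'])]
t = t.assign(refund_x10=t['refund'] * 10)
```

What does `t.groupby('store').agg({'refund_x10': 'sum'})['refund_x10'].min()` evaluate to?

filter rows where store in ['S5', 'S4', 'S1', 'S2']:
    refund store
0       99    S2
1       27    S2
3        2    S5
4       79    S4
6       76    S5
7       51    S1
8       43    S2
9       74    S4
10      51    S4
add column refund_x10 = t['refund'] * 10:
    refund store  refund_x10
0       99    S2         990
1       27    S2         270
3        2    S5          20
4       79    S4         790
6       76    S5         760
7       51    S1         510
8       43    S2         430
9       74    S4         740
10      51    S4         510
group by store, sum of refund_x10:
       refund_x10
store            
S1            510
S2           1690
S4           2040
S5            780
min of column 'refund_x10' → 510

510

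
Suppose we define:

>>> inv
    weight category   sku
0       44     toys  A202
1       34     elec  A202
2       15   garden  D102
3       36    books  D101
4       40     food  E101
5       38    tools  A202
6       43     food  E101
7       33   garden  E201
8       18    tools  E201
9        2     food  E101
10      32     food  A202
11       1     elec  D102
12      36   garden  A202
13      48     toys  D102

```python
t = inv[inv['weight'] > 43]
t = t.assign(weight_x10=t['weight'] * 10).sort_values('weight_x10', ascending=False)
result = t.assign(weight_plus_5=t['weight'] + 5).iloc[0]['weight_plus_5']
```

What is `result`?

filter rows where weight > 43:
    weight category   sku
0       44     toys  A202
13      48     toys  D102
add column weight_x10 = t['weight'] * 10:
    weight category   sku  weight_x10
0       44     toys  A202         440
13      48     toys  D102         480
sort by weight_x10 descending:
    weight category   sku  weight_x10
13      48     toys  D102         480
0       44     toys  A202         440
add column weight_plus_5 = t['weight'] + 5:
    weight category   sku  weight_x10  weight_plus_5
13      48     toys  D102         480             53
0       44     toys  A202         440             49

53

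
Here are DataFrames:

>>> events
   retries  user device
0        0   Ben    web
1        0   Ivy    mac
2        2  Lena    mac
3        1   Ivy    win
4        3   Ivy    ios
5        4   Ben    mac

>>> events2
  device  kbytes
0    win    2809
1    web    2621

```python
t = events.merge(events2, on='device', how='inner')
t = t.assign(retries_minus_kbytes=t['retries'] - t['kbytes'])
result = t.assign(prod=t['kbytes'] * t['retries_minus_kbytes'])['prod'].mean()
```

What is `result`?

merge on 'device' (how='inner') → 2 rows:
   retries user device  kbytes
0        0  Ben    web    2621
1        1  Ivy    win    2809
add column retries_minus_kbytes = t['retries'] - t['kbytes']:
   retries user device  kbytes  retries_minus_kbytes
0        0  Ben    web    2621                 -2621
1        1  Ivy    win    2809                 -2808
add column prod = t['kbytes'] * t['retries_minus_kbytes']:
   retries user device  kbytes  retries_minus_kbytes     prod
0        0  Ben    web    2621                 -2621 -6869641
1        1  Ivy    win    2809                 -2808 -7887672
Reading off the mean of column 'prod', we get -7378656.5.

-7378656.5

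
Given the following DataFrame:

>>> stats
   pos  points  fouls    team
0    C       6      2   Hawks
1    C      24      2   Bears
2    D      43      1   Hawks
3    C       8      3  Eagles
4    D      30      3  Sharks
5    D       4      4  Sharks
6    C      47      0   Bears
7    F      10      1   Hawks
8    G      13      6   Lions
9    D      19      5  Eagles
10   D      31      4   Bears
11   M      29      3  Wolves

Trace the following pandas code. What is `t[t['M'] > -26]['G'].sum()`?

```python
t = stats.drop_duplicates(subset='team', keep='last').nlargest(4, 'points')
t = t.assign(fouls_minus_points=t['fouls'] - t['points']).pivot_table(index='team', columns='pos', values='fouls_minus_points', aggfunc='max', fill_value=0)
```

-7

drop duplicate team (keep=last):
   pos  points  fouls    team
5    D       4      4  Sharks
7    F      10      1   Hawks
8    G      13      6   Lions
9    D      19      5  Eagles
10   D      31      4   Bears
11   M      29      3  Wolves
take 4 rows with largest points:
   pos  points  fouls    team
10   D      31      4   Bears
11   M      29      3  Wolves
9    D      19      5  Eagles
8    G      13      6   Lions
add column fouls_minus_points = t['fouls'] - t['points']:
   pos  points  fouls    team  fouls_minus_points
10   D      31      4   Bears                 -27
11   M      29      3  Wolves                 -26
9    D      19      5  Eagles                 -14
8    G      13      6   Lions                  -7
pivot: rows=team, cols=pos, max(fouls_minus_points):
pos      D  G   M
team             
Bears  -27  0   0
Eagles -14  0   0
Lions    0 -7   0
Wolves   0  0 -26
filter rows where M > -26:
pos      D  G  M
team            
Bears  -27  0  0
Eagles -14  0  0
Lions    0 -7  0
Taking the sum of column 'G' gives -7.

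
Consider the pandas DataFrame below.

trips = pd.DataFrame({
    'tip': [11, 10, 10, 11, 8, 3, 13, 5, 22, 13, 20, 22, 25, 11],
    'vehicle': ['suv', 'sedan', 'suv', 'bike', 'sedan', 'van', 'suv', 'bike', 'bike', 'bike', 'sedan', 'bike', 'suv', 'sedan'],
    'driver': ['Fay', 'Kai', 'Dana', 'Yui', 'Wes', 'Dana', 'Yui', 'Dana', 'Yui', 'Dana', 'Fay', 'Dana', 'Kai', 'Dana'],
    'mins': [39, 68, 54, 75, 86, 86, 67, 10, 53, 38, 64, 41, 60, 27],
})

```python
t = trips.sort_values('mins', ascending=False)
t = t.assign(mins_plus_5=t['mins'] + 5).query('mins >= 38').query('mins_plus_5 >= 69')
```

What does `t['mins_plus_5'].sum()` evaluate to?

sort by mins descending:
    tip vehicle driver  mins
4     8   sedan    Wes    86
5     3     van   Dana    86
3    11    bike    Yui    75
1    10   sedan    Kai    68
6    13     suv    Yui    67
10   20   sedan    Fay    64
12   25     suv    Kai    60
2    10     suv   Dana    54
8    22    bike    Yui    53
11   22    bike   Dana    41
0    11     suv    Fay    39
9    13    bike   Dana    38
13   11   sedan   Dana    27
7     5    bike   Dana    10
add column mins_plus_5 = t['mins'] + 5:
    tip vehicle driver  mins  mins_plus_5
4     8   sedan    Wes    86           91
5     3     van   Dana    86           91
3    11    bike    Yui    75           80
1    10   sedan    Kai    68           73
6    13     suv    Yui    67           72
10   20   sedan    Fay    64           69
12   25     suv    Kai    60           65
2    10     suv   Dana    54           59
8    22    bike    Yui    53           58
11   22    bike   Dana    41           46
0    11     suv    Fay    39           44
9    13    bike   Dana    38           43
13   11   sedan   Dana    27           32
7     5    bike   Dana    10           15
filter rows where mins >= 38:
    tip vehicle driver  mins  mins_plus_5
4     8   sedan    Wes    86           91
5     3     van   Dana    86           91
3    11    bike    Yui    75           80
1    10   sedan    Kai    68           73
6    13     suv    Yui    67           72
10   20   sedan    Fay    64           69
12   25     suv    Kai    60           65
2    10     suv   Dana    54           59
8    22    bike    Yui    53           58
11   22    bike   Dana    41           46
0    11     suv    Fay    39           44
9    13    bike   Dana    38           43
filter rows where mins_plus_5 >= 69:
    tip vehicle driver  mins  mins_plus_5
4     8   sedan    Wes    86           91
5     3     van   Dana    86           91
3    11    bike    Yui    75           80
1    10   sedan    Kai    68           73
6    13     suv    Yui    67           72
10   20   sedan    Fay    64           69
sum of column 'mins_plus_5' → 476

476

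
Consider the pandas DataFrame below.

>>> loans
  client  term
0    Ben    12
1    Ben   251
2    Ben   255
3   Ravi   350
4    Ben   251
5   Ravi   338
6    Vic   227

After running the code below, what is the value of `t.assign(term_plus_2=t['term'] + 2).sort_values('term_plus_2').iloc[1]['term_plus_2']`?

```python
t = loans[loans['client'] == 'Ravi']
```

352

filter rows where client == 'Ravi':
  client  term
3   Ravi   350
5   Ravi   338
add column term_plus_2 = t['term'] + 2:
  client  term  term_plus_2
3   Ravi   350          352
5   Ravi   338          340
sort by term_plus_2:
  client  term  term_plus_2
5   Ravi   338          340
3   Ravi   350          352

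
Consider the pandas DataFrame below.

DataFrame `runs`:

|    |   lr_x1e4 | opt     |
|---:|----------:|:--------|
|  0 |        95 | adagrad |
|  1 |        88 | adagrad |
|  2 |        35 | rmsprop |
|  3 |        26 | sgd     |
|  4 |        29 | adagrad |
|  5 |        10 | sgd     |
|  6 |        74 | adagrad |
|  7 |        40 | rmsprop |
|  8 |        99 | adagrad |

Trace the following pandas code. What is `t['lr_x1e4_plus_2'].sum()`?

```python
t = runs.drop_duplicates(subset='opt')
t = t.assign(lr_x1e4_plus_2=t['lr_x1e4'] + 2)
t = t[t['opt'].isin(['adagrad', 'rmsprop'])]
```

134

drop duplicate opt (keep=first):
   lr_x1e4      opt
0       95  adagrad
2       35  rmsprop
3       26      sgd
add column lr_x1e4_plus_2 = t['lr_x1e4'] + 2:
   lr_x1e4      opt  lr_x1e4_plus_2
0       95  adagrad              97
2       35  rmsprop              37
3       26      sgd              28
filter rows where opt in ['adagrad', 'rmsprop']:
   lr_x1e4      opt  lr_x1e4_plus_2
0       95  adagrad              97
2       35  rmsprop              37
Taking the sum of column 'lr_x1e4_plus_2' gives 134.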